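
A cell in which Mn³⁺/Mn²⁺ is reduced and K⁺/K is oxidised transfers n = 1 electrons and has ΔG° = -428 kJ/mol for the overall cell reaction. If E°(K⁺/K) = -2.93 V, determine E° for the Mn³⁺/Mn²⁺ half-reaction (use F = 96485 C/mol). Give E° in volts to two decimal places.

+1.51 V

E°cell = −ΔG°/(nF) = −(-428×10³)/((1)(96485)) = +4.436 V.
Since Mn³⁺/Mn²⁺ is the cathode and K⁺/K the anode, E°cell = E°(Mn³⁺/Mn²⁺) − E°(K⁺/K).
So E°(Mn³⁺/Mn²⁺) = E°cell + E°(K⁺/K) = +4.436 + (-2.93) = +1.51 V.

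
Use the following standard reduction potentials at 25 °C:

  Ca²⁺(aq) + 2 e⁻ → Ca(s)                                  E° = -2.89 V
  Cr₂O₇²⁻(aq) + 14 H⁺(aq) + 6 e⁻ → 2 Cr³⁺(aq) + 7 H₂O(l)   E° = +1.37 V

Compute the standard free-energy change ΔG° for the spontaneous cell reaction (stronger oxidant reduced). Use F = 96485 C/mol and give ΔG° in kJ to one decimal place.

-2466.2 kJ

Cr₂O₇²⁻/Cr³⁺ (E° = +1.37 V) is the cathode; Ca²⁺/Ca (E° = -2.89 V) is the anode, so E°cell = +4.26 V.
Balancing electrons gives n = 6 (lcm of 6 and 2).
ΔG° = −nFE° = −(6)(96485)(+4.26) = -2,466,157 J = -2466.2 kJ.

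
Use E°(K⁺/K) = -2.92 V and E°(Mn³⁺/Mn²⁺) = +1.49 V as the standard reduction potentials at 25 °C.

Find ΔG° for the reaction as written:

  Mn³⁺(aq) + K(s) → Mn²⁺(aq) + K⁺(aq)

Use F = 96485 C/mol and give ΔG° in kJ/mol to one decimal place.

As written, Mn³⁺/Mn²⁺ is reduced (cathode) and K⁺/K is oxidised (anode), so E°cell = (+1.49) − (-2.92) = +4.41 V.
Balancing electrons gives n = 1.
ΔG° = −nFE° = −(1)(96485)(+4.41) = -425,499 J = -425.5 kJ/mol.

-425.5 kJ/mol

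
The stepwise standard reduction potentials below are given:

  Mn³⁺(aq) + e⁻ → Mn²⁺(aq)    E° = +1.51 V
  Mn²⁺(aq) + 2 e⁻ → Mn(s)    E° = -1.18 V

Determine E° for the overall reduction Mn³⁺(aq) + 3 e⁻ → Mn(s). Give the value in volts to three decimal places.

Standard free energies of sequential steps add: ΔG°₃ = ΔG°₁ + ΔG°₂, so n₃E°₃ = n₁E°₁ + n₂E°₂.
E°₃ = (1×+1.51 + 2×-1.18) / 3 = (-0.850) / 3 = -0.283 V.

-0.283 V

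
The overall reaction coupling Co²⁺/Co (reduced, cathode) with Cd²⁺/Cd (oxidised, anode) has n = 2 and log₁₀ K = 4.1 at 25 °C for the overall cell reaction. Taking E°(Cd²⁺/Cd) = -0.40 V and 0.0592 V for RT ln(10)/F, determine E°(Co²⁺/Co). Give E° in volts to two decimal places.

E°cell = (0.0592/n)·log K = (0.0592/2)(4.1) = +0.121 V.
Since Co²⁺/Co is the cathode and Cd²⁺/Cd the anode, E°cell = E°(Co²⁺/Co) − E°(Cd²⁺/Cd).
So E°(Co²⁺/Co) = E°cell + E°(Cd²⁺/Cd) = +0.121 + (-0.40) = -0.28 V.

-0.28 V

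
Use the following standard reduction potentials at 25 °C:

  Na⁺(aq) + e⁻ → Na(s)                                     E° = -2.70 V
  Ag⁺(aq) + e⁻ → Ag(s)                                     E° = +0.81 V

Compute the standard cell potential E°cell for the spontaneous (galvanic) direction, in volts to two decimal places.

+3.51 V

The Ag⁺/Ag couple has the higher reduction potential, so it is the cathode; Na⁺/Na is oxidised at the anode.
E°cell = E°(cathode) − E°(anode) = (+0.81) − (-2.70) = +3.51 V.
Since E°cell > 0, the reaction is spontaneous under standard conditions.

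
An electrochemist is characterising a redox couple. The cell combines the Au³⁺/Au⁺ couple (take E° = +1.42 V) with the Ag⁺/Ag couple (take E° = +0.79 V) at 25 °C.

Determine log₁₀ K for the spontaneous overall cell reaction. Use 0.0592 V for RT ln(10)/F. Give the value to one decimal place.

Cathode: Au³⁺/Au⁺; anode: Ag⁺/Ag. E°cell = +0.63 V, n = 2.
log K = nE°cell / 0.0592 = (2)(+0.63) / 0.0592 = 21.3.

21.3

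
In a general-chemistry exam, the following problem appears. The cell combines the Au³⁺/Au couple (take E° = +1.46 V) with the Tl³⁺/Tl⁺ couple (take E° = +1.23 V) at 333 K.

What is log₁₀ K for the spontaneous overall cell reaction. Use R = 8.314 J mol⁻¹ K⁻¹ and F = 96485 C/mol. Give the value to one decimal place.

20.9

Cathode: Au³⁺/Au; anode: Tl³⁺/Tl⁺. E°cell = (+1.46) − (+1.23) = +0.23 V, with n = 6.
ΔG° = −nFE° = −RT ln K, so ln K = nFE°/(RT) = (6)(96485)(+0.23) / ((8.314)(333)) = 48.093.
log₁₀ K = 48.093 / ln 10 = 20.9.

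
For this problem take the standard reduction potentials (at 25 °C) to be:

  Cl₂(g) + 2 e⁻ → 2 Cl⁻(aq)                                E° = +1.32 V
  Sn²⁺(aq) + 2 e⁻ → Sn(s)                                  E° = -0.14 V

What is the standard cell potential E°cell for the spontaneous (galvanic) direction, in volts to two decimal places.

+1.46 V

The Cl₂/Cl⁻ couple has the higher reduction potential, so it is the cathode; Sn²⁺/Sn is oxidised at the anode.
E°cell = E°(cathode) − E°(anode) = (+1.32) − (-0.14) = +1.46 V.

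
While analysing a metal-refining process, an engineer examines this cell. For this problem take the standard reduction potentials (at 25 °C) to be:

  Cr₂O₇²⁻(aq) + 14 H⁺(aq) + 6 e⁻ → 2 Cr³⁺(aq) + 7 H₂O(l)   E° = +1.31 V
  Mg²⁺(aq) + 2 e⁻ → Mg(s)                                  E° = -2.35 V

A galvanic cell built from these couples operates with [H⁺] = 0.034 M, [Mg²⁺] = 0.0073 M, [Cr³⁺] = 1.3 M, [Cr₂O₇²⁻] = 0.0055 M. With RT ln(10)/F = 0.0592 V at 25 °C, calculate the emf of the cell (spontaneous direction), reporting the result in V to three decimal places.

Cr₂O₇²⁻/Cr³⁺ is the cathode (higher E°), Mg²⁺/Mg the anode: E°cell = +1.31 − (-2.35) = +3.66 V, n = 6.
Overall: Cr₂O₇²⁻(aq) + 14 H⁺(aq) + 3 Mg(s) → 2 Cr³⁺(aq) + 7 H₂O(l) + 3 Mg²⁺(aq)
Q = [Cr³⁺]^2·[Mg²⁺]^3 / ([Cr₂O₇²⁻]·[H⁺]^14); log Q = 16.637.
E = E° − (0.0592/n) log Q = +3.66 − (0.0592/6)(16.637) = +3.496 V.

+3.496 V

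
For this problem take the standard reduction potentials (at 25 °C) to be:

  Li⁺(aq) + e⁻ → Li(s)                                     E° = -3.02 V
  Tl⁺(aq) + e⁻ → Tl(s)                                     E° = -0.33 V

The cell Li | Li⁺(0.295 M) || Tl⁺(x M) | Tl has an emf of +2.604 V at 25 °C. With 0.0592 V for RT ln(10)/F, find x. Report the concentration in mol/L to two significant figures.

Tl⁺/Tl is the cathode, Li⁺/Li the anode: E°cell = +2.69 V, n = 1.
Overall reaction: Tl⁺(aq) + Li(s) → Tl(s) + Li⁺(aq); Q = [Li⁺]^1/[Tl⁺]^1.
From E = E° − (0.0592/n) log Q: log Q = (E° − E)·n/0.0592 = (+2.69 − (+2.604))·1/0.0592 = 1.4527.
So 1·log[Tl⁺] = 1·log(0.295) − log Q = -0.5302 − (1.4527) = -1.9829; [Tl⁺] = 10^(-1.9829) ≈ 0.010 M.

0.010 M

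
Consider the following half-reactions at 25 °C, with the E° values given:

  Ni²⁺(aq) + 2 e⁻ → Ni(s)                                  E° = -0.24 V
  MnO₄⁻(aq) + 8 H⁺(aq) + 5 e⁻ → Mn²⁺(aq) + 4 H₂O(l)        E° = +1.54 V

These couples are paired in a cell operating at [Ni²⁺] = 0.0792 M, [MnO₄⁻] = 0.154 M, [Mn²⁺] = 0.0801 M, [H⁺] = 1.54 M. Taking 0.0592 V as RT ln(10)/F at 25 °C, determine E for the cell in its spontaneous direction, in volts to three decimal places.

+1.834 V

MnO₄⁻/Mn²⁺ is the cathode (higher E°), Ni²⁺/Ni the anode: E°cell = +1.54 − (-0.24) = +1.78 V, n = 10.
Overall: 2 MnO₄⁻(aq) + 16 H⁺(aq) + 5 Ni(s) → 2 Mn²⁺(aq) + 8 H₂O(l) + 5 Ni²⁺(aq)
Q = [Mn²⁺]^2·[Ni²⁺]^5 / ([MnO₄⁻]^2·[H⁺]^16); log Q = -9.074.
E = E° − (0.0592/n) log Q = +1.78 − (0.0592/10)(-9.074) = +1.834 V.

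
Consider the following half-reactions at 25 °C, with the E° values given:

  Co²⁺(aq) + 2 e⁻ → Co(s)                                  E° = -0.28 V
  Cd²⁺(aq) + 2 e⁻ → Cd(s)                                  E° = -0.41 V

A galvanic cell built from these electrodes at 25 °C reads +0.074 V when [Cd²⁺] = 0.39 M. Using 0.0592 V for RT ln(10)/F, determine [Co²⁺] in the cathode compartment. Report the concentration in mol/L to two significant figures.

Co²⁺/Co is the cathode, Cd²⁺/Cd the anode: E°cell = +0.13 V, n = 2.
Overall reaction: Co²⁺(aq) + Cd(s) → Co(s) + Cd²⁺(aq); Q = [Cd²⁺]^1/[Co²⁺]^1.
From E = E° − (0.0592/n) log Q: log Q = (E° − E)·n/0.0592 = (+0.13 − (+0.074))·2/0.0592 = 1.8919.
So 1·log[Co²⁺] = 1·log(0.39) − log Q = -0.4089 − (1.8919) = -2.3008; [Co²⁺] = 10^(-2.3008) ≈ 0.0050 M.

0.0050 M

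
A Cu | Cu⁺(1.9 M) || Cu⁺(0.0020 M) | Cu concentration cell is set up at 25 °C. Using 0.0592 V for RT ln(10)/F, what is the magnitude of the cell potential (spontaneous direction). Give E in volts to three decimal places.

+0.176 V

For a concentration cell E°cell = 0. The 1.9 M side is the cathode (reduction is favoured where [Cu⁺] is higher).
With n = 1, E = −(0.0592/1) log([Cu⁺]ₐₙ/[Cu⁺]꜀ₐₜ) = −(0.0592/1) log(0.002/1.9) = −(0.0592/1)(-2.978) = +0.176 V.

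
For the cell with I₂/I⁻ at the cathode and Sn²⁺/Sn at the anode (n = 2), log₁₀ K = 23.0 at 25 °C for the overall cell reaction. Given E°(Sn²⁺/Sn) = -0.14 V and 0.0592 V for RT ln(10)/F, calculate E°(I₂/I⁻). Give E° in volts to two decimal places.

E°cell = (0.0592/n)·log K = (0.0592/2)(23.0) = +0.681 V.
Since I₂/I⁻ is the cathode and Sn²⁺/Sn the anode, E°cell = E°(I₂/I⁻) − E°(Sn²⁺/Sn).
So E°(I₂/I⁻) = E°cell + E°(Sn²⁺/Sn) = +0.681 + (-0.14) = +0.54 V.

+0.54 V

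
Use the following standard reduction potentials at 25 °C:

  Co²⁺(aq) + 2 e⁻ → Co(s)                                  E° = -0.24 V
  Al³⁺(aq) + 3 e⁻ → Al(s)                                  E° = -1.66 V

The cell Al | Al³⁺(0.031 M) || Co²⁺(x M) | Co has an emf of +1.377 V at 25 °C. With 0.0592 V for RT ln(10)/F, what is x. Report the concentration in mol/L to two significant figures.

0.0035 M

Co²⁺/Co is the cathode, Al³⁺/Al the anode: E°cell = +1.42 V, n = 6.
Overall reaction: 3 Co²⁺(aq) + 2 Al(s) → 3 Co(s) + 2 Al³⁺(aq); Q = [Al³⁺]^2/[Co²⁺]^3.
From E = E° − (0.0592/n) log Q: log Q = (E° − E)·n/0.0592 = (+1.42 − (+1.377))·6/0.0592 = 4.3581.
So 3·log[Co²⁺] = 2·log(0.031) − log Q = -3.0173 − (4.3581) = -7.3754; log[Co²⁺] = -7.3754 / 3 = -2.4585; [Co²⁺] = 10^(-2.4585) ≈ 0.0035 M.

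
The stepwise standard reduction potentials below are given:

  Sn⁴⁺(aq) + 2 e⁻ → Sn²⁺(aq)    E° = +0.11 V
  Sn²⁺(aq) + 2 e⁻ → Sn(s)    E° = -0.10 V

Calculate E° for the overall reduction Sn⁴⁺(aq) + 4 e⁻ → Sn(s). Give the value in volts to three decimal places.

+0.005 V

Since ΔG° = −nFE° is additive over sequential reductions, n₃E°₃ = n₁E°₁ + n₂E°₂.
E°₃ = (2×+0.11 + 2×-0.10) / 4 = (+0.020) / 4 = +0.005 V.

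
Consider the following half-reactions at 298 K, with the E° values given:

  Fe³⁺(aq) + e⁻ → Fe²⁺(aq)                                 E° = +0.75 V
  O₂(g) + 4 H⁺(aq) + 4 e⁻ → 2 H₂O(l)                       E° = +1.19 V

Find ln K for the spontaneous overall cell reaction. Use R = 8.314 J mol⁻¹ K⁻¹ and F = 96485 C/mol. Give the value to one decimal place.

68.5

Cathode: O₂/H₂O; anode: Fe³⁺/Fe²⁺. E°cell = (+1.19) − (+0.75) = +0.44 V, with n = 4.
ΔG° = −nFE° = −RT ln K, so ln K = nFE°/(RT) = (4)(96485)(+0.44) / ((8.314)(298)) = 68.540.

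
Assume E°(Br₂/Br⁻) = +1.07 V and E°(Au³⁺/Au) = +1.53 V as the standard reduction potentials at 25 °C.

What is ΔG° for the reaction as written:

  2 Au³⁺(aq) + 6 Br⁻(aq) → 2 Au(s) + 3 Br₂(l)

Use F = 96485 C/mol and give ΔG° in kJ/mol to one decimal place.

As written, Au³⁺/Au is reduced (cathode) and Br₂/Br⁻ is oxidised (anode), so E°cell = (+1.53) − (+1.07) = +0.46 V.
Balancing electrons gives n = 6.
ΔG° = −nFE° = −(6)(96485)(+0.46) = -266,299 J = -266.3 kJ/mol.

-266.3 kJ/mol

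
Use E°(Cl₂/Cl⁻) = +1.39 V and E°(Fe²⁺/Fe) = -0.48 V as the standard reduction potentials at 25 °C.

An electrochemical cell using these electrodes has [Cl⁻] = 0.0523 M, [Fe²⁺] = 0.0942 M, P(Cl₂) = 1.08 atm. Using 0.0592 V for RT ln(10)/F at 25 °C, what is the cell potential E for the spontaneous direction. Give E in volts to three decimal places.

Cl₂/Cl⁻ is the cathode (higher E°), Fe²⁺/Fe the anode: E°cell = +1.39 − (-0.48) = +1.87 V, n = 2.
Overall: Cl₂(g) + Fe(s) → 2 Cl⁻(aq) + Fe²⁺(aq)
Q = [Cl⁻]^2·[Fe²⁺] / (P(Cl₂)); log Q = -3.622.
E = E° − (0.0592/n) log Q = +1.87 − (0.0592/2)(-3.622) = +1.977 V.

+1.977 V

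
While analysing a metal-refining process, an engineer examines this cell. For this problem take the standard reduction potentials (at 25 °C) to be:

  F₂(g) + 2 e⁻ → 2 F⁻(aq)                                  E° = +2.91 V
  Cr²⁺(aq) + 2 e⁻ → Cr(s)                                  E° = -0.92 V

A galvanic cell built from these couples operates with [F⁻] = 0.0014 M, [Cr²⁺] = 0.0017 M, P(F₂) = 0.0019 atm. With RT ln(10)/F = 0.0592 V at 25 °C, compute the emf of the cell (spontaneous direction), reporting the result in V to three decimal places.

+4.000 V

F₂/F⁻ is the cathode (higher E°), Cr²⁺/Cr the anode: E°cell = +2.91 − (-0.92) = +3.83 V, n = 2.
Overall: F₂(g) + Cr(s) → 2 F⁻(aq) + Cr²⁺(aq)
Q = [F⁻]^2·[Cr²⁺] / (P(F₂)); log Q = -5.756.
E = E° − (0.0592/n) log Q = +3.83 − (0.0592/2)(-5.756) = +4.000 V.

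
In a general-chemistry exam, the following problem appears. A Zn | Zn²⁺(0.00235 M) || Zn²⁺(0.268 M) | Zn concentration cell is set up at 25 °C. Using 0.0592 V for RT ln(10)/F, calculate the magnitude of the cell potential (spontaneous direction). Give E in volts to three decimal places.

For a concentration cell E°cell = 0. The 0.268 M side is the cathode (reduction is favoured where [Zn²⁺] is higher).
With n = 2, E = −(0.0592/2) log([Zn²⁺]ₐₙ/[Zn²⁺]꜀ₐₜ) = −(0.0592/2) log(0.00235/0.268) = −(0.0592/2)(-2.057) = +0.061 V.

+0.061 V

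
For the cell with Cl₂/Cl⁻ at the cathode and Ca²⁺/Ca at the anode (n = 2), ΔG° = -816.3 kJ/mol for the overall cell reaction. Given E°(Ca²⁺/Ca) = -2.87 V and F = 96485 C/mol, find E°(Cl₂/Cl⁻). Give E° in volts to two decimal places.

+1.36 V

E°cell = −ΔG°/(nF) = −(-816.3×10³)/((2)(96485)) = +4.230 V.
Since Cl₂/Cl⁻ is the cathode and Ca²⁺/Ca the anode, E°cell = E°(Cl₂/Cl⁻) − E°(Ca²⁺/Ca).
So E°(Cl₂/Cl⁻) = E°cell + E°(Ca²⁺/Ca) = +4.230 + (-2.87) = +1.36 V.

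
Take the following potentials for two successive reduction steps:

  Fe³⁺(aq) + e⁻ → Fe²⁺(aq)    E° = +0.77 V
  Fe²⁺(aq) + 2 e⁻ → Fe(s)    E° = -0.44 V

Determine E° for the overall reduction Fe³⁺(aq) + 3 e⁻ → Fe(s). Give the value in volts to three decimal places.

-0.037 V

Standard free energies of sequential steps add: ΔG°₃ = ΔG°₁ + ΔG°₂, so n₃E°₃ = n₁E°₁ + n₂E°₂.
E°₃ = (1×+0.77 + 2×-0.44) / 3 = (-0.110) / 3 = -0.037 V.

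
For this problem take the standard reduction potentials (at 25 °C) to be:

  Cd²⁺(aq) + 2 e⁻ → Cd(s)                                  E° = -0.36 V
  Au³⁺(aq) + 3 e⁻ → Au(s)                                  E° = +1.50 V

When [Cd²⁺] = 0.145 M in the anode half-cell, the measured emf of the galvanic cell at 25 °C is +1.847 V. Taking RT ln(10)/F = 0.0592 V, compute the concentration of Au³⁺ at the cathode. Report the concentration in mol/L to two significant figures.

0.012 M

Au³⁺/Au is the cathode, Cd²⁺/Cd the anode: E°cell = +1.86 V, n = 6.
Overall reaction: 2 Au³⁺(aq) + 3 Cd(s) → 2 Au(s) + 3 Cd²⁺(aq); Q = [Cd²⁺]^3/[Au³⁺]^2.
From E = E° − (0.0592/n) log Q: log Q = (E° − E)·n/0.0592 = (+1.86 − (+1.847))·6/0.0592 = 1.3176.
So 2·log[Au³⁺] = 3·log(0.145) − log Q = -2.5159 − (1.3176) = -3.8335; log[Au³⁺] = -3.8335 / 2 = -1.9167; [Au³⁺] = 10^(-1.9167) ≈ 0.012 M.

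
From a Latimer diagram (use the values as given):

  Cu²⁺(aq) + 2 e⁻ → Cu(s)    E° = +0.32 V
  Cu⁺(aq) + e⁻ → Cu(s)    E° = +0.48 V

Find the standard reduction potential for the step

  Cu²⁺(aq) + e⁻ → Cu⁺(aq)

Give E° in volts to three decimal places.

Sequential free energies add, so n₃E°₃ = n₁E°₁ + n₂E°₂.
With n₃ = 2, and the known step contributing 1×(+0.48) V, the unknown satisfies 1·E° = 2×(+0.32) − 1×(+0.48) = +0.160.
E° = +0.160 / 1 = +0.160 V.

+0.160 V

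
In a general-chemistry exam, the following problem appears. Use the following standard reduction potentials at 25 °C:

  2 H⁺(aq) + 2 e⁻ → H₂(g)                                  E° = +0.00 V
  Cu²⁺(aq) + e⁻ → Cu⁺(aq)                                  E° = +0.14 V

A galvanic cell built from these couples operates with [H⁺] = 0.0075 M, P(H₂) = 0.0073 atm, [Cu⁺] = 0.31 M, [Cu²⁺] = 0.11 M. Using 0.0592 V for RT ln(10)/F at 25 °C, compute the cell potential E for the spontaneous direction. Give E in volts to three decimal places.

+0.176 V

Cu²⁺/Cu⁺ is the cathode (higher E°), H⁺/H₂ the anode: E°cell = +0.14 − (+0.00) = +0.14 V, n = 2.
Overall: 2 Cu²⁺(aq) + H₂(g) → 2 Cu⁺(aq) + 2 H⁺(aq)
Q = [Cu⁺]^2·[H⁺]^2 / ([Cu²⁺]^2·P(H₂)); log Q = -1.213.
E = E° − (0.0592/n) log Q = +0.14 − (0.0592/2)(-1.213) = +0.176 V.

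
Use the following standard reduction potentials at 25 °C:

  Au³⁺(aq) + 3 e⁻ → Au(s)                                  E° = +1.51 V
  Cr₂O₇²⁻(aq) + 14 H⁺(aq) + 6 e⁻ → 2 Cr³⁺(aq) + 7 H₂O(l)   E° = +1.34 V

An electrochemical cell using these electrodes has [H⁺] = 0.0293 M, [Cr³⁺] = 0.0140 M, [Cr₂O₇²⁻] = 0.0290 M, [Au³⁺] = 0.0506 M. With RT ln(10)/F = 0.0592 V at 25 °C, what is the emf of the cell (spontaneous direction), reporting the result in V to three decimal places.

+0.335 V

Au³⁺/Au is the cathode (higher E°), Cr₂O₇²⁻/Cr³⁺ the anode: E°cell = +1.51 − (+1.34) = +0.17 V, n = 6.
Overall: 2 Au³⁺(aq) + 2 Cr³⁺(aq) + 7 H₂O(l) → 2 Au(s) + Cr₂O₇²⁻(aq) + 14 H⁺(aq)
Q = [Cr₂O₇²⁻]·[H⁺]^14 / ([Au³⁺]^2·[Cr³⁺]^2); log Q = -16.702.
E = E° − (0.0592/n) log Q = +0.17 − (0.0592/6)(-16.702) = +0.335 V.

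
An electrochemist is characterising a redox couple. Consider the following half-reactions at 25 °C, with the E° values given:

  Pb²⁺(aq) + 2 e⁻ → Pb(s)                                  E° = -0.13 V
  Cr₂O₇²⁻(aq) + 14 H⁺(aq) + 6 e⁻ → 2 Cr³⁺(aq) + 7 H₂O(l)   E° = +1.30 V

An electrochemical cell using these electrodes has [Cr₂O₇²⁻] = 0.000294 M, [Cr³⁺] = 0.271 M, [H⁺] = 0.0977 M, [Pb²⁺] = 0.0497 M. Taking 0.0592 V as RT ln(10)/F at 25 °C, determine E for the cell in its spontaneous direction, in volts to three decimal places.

Cr₂O₇²⁻/Cr³⁺ is the cathode (higher E°), Pb²⁺/Pb the anode: E°cell = +1.30 − (-0.13) = +1.43 V, n = 6.
Overall: Cr₂O₇²⁻(aq) + 14 H⁺(aq) + 3 Pb(s) → 2 Cr³⁺(aq) + 7 H₂O(l) + 3 Pb²⁺(aq)
Q = [Cr³⁺]^2·[Pb²⁺]^3 / ([Cr₂O₇²⁻]·[H⁺]^14); log Q = 12.628.
E = E° − (0.0592/n) log Q = +1.43 − (0.0592/6)(12.628) = +1.305 V.

+1.305 V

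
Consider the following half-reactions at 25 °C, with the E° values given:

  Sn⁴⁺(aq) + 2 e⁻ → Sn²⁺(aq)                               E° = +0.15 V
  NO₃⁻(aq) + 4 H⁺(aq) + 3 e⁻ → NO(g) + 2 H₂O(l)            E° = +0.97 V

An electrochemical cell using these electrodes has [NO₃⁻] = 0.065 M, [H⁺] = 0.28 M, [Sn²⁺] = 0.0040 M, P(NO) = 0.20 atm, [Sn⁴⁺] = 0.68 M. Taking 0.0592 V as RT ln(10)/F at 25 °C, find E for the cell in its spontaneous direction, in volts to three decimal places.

+0.701 V

NO₃⁻/NO is the cathode (higher E°), Sn⁴⁺/Sn²⁺ the anode: E°cell = +0.97 − (+0.15) = +0.82 V, n = 6.
Overall: 2 NO₃⁻(aq) + 8 H⁺(aq) + 3 Sn²⁺(aq) → 2 NO(g) + 4 H₂O(l) + 3 Sn⁴⁺(aq)
Q = P(NO)^2·[Sn⁴⁺]^3 / ([NO₃⁻]^2·[H⁺]^8·[Sn²⁺]^3); log Q = 12.090.
E = E° − (0.0592/n) log Q = +0.82 − (0.0592/6)(12.090) = +0.701 V.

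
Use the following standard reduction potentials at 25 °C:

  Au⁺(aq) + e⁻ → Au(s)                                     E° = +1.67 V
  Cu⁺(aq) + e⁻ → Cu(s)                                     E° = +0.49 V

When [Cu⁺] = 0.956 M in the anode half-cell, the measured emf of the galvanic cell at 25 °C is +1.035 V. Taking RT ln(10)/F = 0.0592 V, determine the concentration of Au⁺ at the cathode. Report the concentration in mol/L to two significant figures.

0.0034 M

Au⁺/Au is the cathode, Cu⁺/Cu the anode: E°cell = +1.18 V, n = 1.
Overall reaction: Au⁺(aq) + Cu(s) → Au(s) + Cu⁺(aq); Q = [Cu⁺]^1/[Au⁺]^1.
From E = E° − (0.0592/n) log Q: log Q = (E° − E)·n/0.0592 = (+1.18 − (+1.035))·1/0.0592 = 2.4493.
So 1·log[Au⁺] = 1·log(0.956) − log Q = -0.0195 − (2.4493) = -2.4688; [Au⁺] = 10^(-2.4688) ≈ 0.0034 M.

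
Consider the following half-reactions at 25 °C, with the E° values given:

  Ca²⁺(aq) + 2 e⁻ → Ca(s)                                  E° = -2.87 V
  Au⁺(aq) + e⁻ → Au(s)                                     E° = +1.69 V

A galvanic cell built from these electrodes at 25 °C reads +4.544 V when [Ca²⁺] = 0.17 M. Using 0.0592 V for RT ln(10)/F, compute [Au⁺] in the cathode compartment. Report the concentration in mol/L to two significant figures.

0.22 M

Au⁺/Au is the cathode, Ca²⁺/Ca the anode: E°cell = +4.56 V, n = 2.
Overall reaction: 2 Au⁺(aq) + Ca(s) → 2 Au(s) + Ca²⁺(aq); Q = [Ca²⁺]^1/[Au⁺]^2.
From E = E° − (0.0592/n) log Q: log Q = (E° − E)·n/0.0592 = (+4.56 − (+4.544))·2/0.0592 = 0.5405.
So 2·log[Au⁺] = 1·log(0.17) − log Q = -0.7696 − (0.5405) = -1.3101; log[Au⁺] = -1.3101 / 2 = -0.6551; [Au⁺] = 10^(-0.6551) ≈ 0.22 M.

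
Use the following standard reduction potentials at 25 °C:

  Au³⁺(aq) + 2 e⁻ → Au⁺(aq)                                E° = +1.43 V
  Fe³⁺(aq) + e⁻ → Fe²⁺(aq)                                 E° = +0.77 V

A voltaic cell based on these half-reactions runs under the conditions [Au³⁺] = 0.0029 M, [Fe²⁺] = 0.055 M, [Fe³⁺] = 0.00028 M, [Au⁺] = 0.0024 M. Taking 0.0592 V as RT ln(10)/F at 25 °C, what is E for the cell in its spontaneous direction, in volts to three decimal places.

+0.798 V

Au³⁺/Au⁺ is the cathode (higher E°), Fe³⁺/Fe²⁺ the anode: E°cell = +1.43 − (+0.77) = +0.66 V, n = 2.
Overall: Au³⁺(aq) + 2 Fe²⁺(aq) → Au⁺(aq) + 2 Fe³⁺(aq)
Q = [Au⁺]·[Fe³⁺]^2 / ([Au³⁺]·[Fe²⁺]^2); log Q = -4.669.
E = E° − (0.0592/n) log Q = +0.66 − (0.0592/2)(-4.669) = +0.798 V.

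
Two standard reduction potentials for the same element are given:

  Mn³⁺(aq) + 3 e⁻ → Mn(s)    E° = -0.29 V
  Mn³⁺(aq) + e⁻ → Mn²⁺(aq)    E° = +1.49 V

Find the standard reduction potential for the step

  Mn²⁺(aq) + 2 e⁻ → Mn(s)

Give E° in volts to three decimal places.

-1.180 V

Sequential free energies add, so n₃E°₃ = n₁E°₁ + n₂E°₂.
With n₃ = 3, and the known step contributing 1×(+1.49) V, the unknown satisfies 2·E° = 3×(-0.29) − 1×(+1.49) = -2.360.
E° = -2.360 / 2 = -1.180 V.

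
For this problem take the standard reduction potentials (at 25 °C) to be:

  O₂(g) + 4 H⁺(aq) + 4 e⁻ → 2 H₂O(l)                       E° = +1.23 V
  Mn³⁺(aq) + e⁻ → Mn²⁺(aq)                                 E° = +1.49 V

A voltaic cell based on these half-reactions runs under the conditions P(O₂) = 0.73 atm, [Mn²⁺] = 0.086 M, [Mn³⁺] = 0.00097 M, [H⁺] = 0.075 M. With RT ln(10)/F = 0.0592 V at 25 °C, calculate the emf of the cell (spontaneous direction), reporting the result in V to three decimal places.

+0.213 V

Mn³⁺/Mn²⁺ is the cathode (higher E°), O₂/H₂O the anode: E°cell = +1.49 − (+1.23) = +0.26 V, n = 4.
Overall: 4 Mn³⁺(aq) + 2 H₂O(l) → 4 Mn²⁺(aq) + O₂(g) + 4 H⁺(aq)
Q = [Mn²⁺]^4·P(O₂)·[H⁺]^4 / ([Mn³⁺]^4); log Q = 3.154.
E = E° − (0.0592/n) log Q = +0.26 − (0.0592/4)(3.154) = +0.213 V.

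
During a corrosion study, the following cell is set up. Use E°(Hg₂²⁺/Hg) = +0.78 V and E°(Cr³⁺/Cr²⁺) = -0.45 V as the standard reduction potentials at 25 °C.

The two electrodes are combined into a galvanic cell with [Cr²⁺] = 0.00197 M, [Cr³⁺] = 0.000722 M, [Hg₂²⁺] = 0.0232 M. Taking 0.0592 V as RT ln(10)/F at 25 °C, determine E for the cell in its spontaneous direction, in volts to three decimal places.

Hg₂²⁺/Hg is the cathode (higher E°), Cr³⁺/Cr²⁺ the anode: E°cell = +0.78 − (-0.45) = +1.23 V, n = 2.
Overall: Hg₂²⁺(aq) + 2 Cr²⁺(aq) → 2 Hg(l) + 2 Cr³⁺(aq)
Q = [Cr³⁺]^2 / ([Hg₂²⁺]·[Cr²⁺]^2); log Q = 0.763.
E = E° − (0.0592/n) log Q = +1.23 − (0.0592/2)(0.763) = +1.207 V.

+1.207 V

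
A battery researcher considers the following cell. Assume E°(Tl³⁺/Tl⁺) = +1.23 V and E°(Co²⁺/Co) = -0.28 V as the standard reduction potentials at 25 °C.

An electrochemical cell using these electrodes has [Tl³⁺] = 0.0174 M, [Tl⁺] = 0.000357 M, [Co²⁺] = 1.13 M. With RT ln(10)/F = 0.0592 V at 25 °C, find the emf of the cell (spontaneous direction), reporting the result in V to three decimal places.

Tl³⁺/Tl⁺ is the cathode (higher E°), Co²⁺/Co the anode: E°cell = +1.23 − (-0.28) = +1.51 V, n = 2.
Overall: Tl³⁺(aq) + Co(s) → Tl⁺(aq) + Co²⁺(aq)
Q = [Tl⁺]·[Co²⁺] / ([Tl³⁺]); log Q = -1.635.
E = E° − (0.0592/n) log Q = +1.51 − (0.0592/2)(-1.635) = +1.558 V.

+1.558 V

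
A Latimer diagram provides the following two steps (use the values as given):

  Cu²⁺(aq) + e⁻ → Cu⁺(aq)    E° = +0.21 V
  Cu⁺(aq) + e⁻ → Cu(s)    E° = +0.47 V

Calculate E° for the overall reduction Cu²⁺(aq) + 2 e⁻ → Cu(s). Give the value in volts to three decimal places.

Since ΔG° = −nFE° is additive over sequential reductions, n₃E°₃ = n₁E°₁ + n₂E°₂.
E°₃ = (1×+0.21 + 1×+0.47) / 2 = (+0.680) / 2 = +0.340 V.

+0.340 V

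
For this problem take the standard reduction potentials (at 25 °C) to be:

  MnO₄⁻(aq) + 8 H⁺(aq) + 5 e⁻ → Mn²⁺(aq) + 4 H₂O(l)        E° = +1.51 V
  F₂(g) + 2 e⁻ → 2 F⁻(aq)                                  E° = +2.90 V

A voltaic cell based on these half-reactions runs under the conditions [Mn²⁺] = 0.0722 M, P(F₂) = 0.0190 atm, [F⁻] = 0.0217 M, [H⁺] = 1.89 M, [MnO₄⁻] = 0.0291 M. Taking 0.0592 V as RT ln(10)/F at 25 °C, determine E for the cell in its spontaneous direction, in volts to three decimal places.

+1.416 V

F₂/F⁻ is the cathode (higher E°), MnO₄⁻/Mn²⁺ the anode: E°cell = +2.90 − (+1.51) = +1.39 V, n = 10.
Overall: 5 F₂(g) + 2 Mn²⁺(aq) + 8 H₂O(l) → 10 F⁻(aq) + 2 MnO₄⁻(aq) + 16 H⁺(aq)
Q = [F⁻]^10·[MnO₄⁻]^2·[H⁺]^16 / (P(F₂)^5·[Mn²⁺]^2); log Q = -4.395.
E = E° − (0.0592/n) log Q = +1.39 − (0.0592/10)(-4.395) = +1.416 V.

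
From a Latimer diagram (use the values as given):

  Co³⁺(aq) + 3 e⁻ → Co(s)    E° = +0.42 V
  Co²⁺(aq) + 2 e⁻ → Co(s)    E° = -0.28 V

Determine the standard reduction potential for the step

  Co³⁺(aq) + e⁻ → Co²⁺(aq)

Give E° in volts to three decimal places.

+1.820 V

Sequential free energies add, so n₃E°₃ = n₁E°₁ + n₂E°₂.
With n₃ = 3, and the known step contributing 2×(-0.28) V, the unknown satisfies 1·E° = 3×(+0.42) − 2×(-0.28) = +1.820.
E° = +1.820 / 1 = +1.820 V.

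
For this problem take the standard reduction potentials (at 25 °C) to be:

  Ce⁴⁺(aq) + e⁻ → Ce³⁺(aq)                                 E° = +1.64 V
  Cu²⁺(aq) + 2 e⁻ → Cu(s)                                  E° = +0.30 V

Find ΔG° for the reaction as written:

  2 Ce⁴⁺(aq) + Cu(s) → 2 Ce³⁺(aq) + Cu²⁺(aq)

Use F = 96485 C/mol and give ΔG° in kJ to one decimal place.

-258.6 kJ

As written, Ce⁴⁺/Ce³⁺ is reduced (cathode) and Cu²⁺/Cu is oxidised (anode), so E°cell = (+1.64) − (+0.30) = +1.34 V.
Balancing electrons gives n = 2.
ΔG° = −nFE° = −(2)(96485)(+1.34) = -258,580 J = -258.6 kJ.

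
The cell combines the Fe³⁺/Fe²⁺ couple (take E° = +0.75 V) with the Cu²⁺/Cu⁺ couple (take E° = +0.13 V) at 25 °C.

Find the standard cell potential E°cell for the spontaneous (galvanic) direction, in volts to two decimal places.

+0.62 V

The Fe³⁺/Fe²⁺ couple has the higher reduction potential, so it is the cathode; Cu²⁺/Cu⁺ is oxidised at the anode.
E°cell = E°(cathode) − E°(anode) = (+0.75) − (+0.13) = +0.62 V.
Since E°cell > 0, the reaction is spontaneous under standard conditions.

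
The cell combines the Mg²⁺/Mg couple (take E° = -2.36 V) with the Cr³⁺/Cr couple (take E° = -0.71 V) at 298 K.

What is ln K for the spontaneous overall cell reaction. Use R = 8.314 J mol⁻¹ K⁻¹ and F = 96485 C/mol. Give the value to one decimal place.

385.5

Cathode: Cr³⁺/Cr; anode: Mg²⁺/Mg. E°cell = (-0.71) − (-2.36) = +1.65 V, with n = 6.
ΔG° = −nFE° = −RT ln K, so ln K = nFE°/(RT) = (6)(96485)(+1.65) / ((8.314)(298)) = 385.539.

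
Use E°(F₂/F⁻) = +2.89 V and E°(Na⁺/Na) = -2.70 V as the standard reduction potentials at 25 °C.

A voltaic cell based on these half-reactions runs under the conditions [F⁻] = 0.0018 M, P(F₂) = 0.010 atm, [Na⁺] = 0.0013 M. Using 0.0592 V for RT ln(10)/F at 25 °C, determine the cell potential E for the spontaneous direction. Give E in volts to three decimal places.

+5.864 V

F₂/F⁻ is the cathode (higher E°), Na⁺/Na the anode: E°cell = +2.89 − (-2.70) = +5.59 V, n = 2.
Overall: F₂(g) + 2 Na(s) → 2 F⁻(aq) + 2 Na⁺(aq)
Q = [F⁻]^2·[Na⁺]^2 / (P(F₂)); log Q = -9.262.
E = E° − (0.0592/n) log Q = +5.59 − (0.0592/2)(-9.262) = +5.864 V.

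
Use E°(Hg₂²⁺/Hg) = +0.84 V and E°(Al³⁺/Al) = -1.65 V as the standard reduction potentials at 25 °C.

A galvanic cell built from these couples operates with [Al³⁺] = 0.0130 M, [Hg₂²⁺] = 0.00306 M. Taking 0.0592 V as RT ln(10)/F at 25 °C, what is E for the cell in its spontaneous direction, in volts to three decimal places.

Hg₂²⁺/Hg is the cathode (higher E°), Al³⁺/Al the anode: E°cell = +0.84 − (-1.65) = +2.49 V, n = 6.
Overall: 3 Hg₂²⁺(aq) + 2 Al(s) → 6 Hg(l) + 2 Al³⁺(aq)
Q = [Al³⁺]^2 / ([Hg₂²⁺]^3); log Q = 3.771.
E = E° − (0.0592/n) log Q = +2.49 − (0.0592/6)(3.771) = +2.453 V.

+2.453 V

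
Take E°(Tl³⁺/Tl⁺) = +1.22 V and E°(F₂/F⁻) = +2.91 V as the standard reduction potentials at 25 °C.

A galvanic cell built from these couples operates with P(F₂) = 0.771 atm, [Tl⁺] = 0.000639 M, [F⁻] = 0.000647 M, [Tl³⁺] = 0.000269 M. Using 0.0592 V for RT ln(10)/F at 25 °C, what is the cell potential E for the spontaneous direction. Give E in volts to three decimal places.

+1.887 V

F₂/F⁻ is the cathode (higher E°), Tl³⁺/Tl⁺ the anode: E°cell = +2.91 − (+1.22) = +1.69 V, n = 2.
Overall: F₂(g) + Tl⁺(aq) → 2 F⁻(aq) + Tl³⁺(aq)
Q = [F⁻]^2·[Tl³⁺] / (P(F₂)·[Tl⁺]); log Q = -6.641.
E = E° − (0.0592/n) log Q = +1.69 − (0.0592/2)(-6.641) = +1.887 V.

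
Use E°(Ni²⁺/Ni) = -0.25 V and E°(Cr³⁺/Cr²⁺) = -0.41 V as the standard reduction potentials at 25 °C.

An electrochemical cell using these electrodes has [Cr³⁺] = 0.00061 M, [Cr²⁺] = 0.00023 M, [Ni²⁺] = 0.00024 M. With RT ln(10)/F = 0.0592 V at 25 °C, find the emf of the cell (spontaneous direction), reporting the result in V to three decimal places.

Ni²⁺/Ni is the cathode (higher E°), Cr³⁺/Cr²⁺ the anode: E°cell = -0.25 − (-0.41) = +0.16 V, n = 2.
Overall: Ni²⁺(aq) + 2 Cr²⁺(aq) → Ni(s) + 2 Cr³⁺(aq)
Q = [Cr³⁺]^2 / ([Ni²⁺]·[Cr²⁺]^2); log Q = 4.467.
E = E° − (0.0592/n) log Q = +0.16 − (0.0592/2)(4.467) = +0.028 V.

+0.028 V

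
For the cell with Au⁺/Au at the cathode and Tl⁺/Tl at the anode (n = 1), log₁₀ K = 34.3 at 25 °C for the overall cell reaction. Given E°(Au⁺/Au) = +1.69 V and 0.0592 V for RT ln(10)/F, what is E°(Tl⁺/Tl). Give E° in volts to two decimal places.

E°cell = (0.0592/n)·log K = (0.0592/1)(34.3) = +2.031 V.
Since Au⁺/Au is the cathode and Tl⁺/Tl the anode, E°cell = E°(Au⁺/Au) − E°(Tl⁺/Tl).
So E°(Tl⁺/Tl) = E°(Au⁺/Au) − E°cell = (+1.69) − (+2.031) = -0.34 V.

-0.34 V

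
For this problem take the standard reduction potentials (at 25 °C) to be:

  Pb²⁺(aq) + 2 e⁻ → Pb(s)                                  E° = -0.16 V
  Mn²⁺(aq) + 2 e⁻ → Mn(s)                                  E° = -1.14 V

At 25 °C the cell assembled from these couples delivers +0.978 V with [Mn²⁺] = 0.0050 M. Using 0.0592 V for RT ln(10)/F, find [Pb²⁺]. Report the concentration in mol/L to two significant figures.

0.0043 M

Pb²⁺/Pb is the cathode, Mn²⁺/Mn the anode: E°cell = +0.98 V, n = 2.
Overall reaction: Pb²⁺(aq) + Mn(s) → Pb(s) + Mn²⁺(aq); Q = [Mn²⁺]^1/[Pb²⁺]^1.
From E = E° − (0.0592/n) log Q: log Q = (E° − E)·n/0.0592 = (+0.98 − (+0.978))·2/0.0592 = 0.0676.
So 1·log[Pb²⁺] = 1·log(0.005) − log Q = -2.3010 − (0.0676) = -2.3686; [Pb²⁺] = 10^(-2.3686) ≈ 0.0043 M.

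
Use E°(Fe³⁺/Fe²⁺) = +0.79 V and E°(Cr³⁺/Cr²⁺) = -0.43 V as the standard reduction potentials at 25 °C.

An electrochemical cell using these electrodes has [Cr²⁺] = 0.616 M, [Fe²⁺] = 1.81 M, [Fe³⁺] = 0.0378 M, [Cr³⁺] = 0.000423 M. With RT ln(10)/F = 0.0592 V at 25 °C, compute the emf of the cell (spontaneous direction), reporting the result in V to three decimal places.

+1.308 V

Fe³⁺/Fe²⁺ is the cathode (higher E°), Cr³⁺/Cr²⁺ the anode: E°cell = +0.79 − (-0.43) = +1.22 V, n = 1.
Overall: Fe³⁺(aq) + Cr²⁺(aq) → Fe²⁺(aq) + Cr³⁺(aq)
Q = [Fe²⁺]·[Cr³⁺] / ([Fe³⁺]·[Cr²⁺]); log Q = -1.483.
E = E° − (0.0592/n) log Q = +1.22 − (0.0592/1)(-1.483) = +1.308 V.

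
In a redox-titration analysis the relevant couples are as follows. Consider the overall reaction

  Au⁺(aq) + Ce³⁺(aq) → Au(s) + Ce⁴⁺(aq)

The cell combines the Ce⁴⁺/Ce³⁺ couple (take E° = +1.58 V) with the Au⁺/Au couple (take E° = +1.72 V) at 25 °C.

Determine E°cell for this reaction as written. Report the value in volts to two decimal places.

The Au⁺/Au couple has the higher reduction potential, so it is the cathode; Ce⁴⁺/Ce³⁺ is oxidised at the anode.
E°cell = E°(cathode) − E°(anode) = (+1.72) − (+1.58) = +0.14 V.

+0.14 V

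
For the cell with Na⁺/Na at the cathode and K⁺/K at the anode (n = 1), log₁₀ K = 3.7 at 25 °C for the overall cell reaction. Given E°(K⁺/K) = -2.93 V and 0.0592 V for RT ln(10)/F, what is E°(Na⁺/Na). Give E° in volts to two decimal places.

-2.71 V

E°cell = (0.0592/n)·log K = (0.0592/1)(3.7) = +0.219 V.
Since Na⁺/Na is the cathode and K⁺/K the anode, E°cell = E°(Na⁺/Na) − E°(K⁺/K).
So E°(Na⁺/Na) = E°cell + E°(K⁺/K) = +0.219 + (-2.93) = -2.71 V.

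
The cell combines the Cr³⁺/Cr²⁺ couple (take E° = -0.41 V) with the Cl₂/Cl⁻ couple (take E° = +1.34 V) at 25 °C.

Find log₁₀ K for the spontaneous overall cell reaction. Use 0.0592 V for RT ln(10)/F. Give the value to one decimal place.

59.1

Cathode: Cl₂/Cl⁻; anode: Cr³⁺/Cr²⁺. E°cell = +1.75 V, n = 2.
log K = nE°cell / 0.0592 = (2)(+1.75) / 0.0592 = 59.1.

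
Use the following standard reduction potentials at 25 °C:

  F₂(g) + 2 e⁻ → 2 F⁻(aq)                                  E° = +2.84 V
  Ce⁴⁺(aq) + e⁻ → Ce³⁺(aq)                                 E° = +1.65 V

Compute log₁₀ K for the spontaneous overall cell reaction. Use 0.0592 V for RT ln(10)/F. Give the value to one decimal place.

Cathode: F₂/F⁻; anode: Ce⁴⁺/Ce³⁺. E°cell = +1.19 V, n = 2.
log K = nE°cell / 0.0592 = (2)(+1.19) / 0.0592 = 40.2.

40.2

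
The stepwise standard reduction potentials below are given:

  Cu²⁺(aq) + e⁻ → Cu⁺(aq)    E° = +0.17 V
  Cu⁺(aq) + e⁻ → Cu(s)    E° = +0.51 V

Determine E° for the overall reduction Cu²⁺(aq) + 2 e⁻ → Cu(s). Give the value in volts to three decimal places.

+0.340 V

Since ΔG° = −nFE° is additive over sequential reductions, n₃E°₃ = n₁E°₁ + n₂E°₂.
E°₃ = (1×+0.17 + 1×+0.51) / 2 = (+0.680) / 2 = +0.340 V.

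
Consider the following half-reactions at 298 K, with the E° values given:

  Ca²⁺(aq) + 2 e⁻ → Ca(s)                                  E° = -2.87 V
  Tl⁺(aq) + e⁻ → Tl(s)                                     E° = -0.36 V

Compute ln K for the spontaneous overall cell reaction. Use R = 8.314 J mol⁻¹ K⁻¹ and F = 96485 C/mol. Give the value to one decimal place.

195.5

Cathode: Tl⁺/Tl; anode: Ca²⁺/Ca. E°cell = (-0.36) − (-2.87) = +2.51 V, with n = 2.
ΔG° = −nFE° = −RT ln K, so ln K = nFE°/(RT) = (2)(96485)(+2.51) / ((8.314)(298)) = 195.496.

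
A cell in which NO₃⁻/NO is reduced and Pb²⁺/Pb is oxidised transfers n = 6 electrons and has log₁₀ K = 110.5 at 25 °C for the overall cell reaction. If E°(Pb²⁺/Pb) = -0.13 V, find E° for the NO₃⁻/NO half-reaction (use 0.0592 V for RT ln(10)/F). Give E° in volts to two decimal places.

E°cell = (0.0592/n)·log K = (0.0592/6)(110.5) = +1.090 V.
Since NO₃⁻/NO is the cathode and Pb²⁺/Pb the anode, E°cell = E°(NO₃⁻/NO) − E°(Pb²⁺/Pb).
So E°(NO₃⁻/NO) = E°cell + E°(Pb²⁺/Pb) = +1.090 + (-0.13) = +0.96 V.

+0.96 V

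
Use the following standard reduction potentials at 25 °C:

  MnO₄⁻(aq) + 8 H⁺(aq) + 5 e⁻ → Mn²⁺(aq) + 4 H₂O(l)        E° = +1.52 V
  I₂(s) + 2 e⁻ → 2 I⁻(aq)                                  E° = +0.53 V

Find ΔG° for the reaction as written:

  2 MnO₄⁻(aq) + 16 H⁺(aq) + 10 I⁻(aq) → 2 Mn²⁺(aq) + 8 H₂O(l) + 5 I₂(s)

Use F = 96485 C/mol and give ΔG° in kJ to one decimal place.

As written, MnO₄⁻/Mn²⁺ is reduced (cathode) and I₂/I⁻ is oxidised (anode), so E°cell = (+1.52) − (+0.53) = +0.99 V.
Balancing electrons gives n = 10.
ΔG° = −nFE° = −(10)(96485)(+0.99) = -955,202 J = -955.2 kJ.

-955.2 kJ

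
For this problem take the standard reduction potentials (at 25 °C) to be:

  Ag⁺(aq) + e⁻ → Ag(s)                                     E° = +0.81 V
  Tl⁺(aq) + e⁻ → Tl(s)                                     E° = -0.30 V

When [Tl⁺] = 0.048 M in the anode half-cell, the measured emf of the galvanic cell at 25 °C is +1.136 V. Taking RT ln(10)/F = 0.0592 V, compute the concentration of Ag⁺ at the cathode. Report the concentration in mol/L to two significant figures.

0.13 M

Ag⁺/Ag is the cathode, Tl⁺/Tl the anode: E°cell = +1.11 V, n = 1.
Overall reaction: Ag⁺(aq) + Tl(s) → Ag(s) + Tl⁺(aq); Q = [Tl⁺]^1/[Ag⁺]^1.
From E = E° − (0.0592/n) log Q: log Q = (E° − E)·n/0.0592 = (+1.11 − (+1.136))·1/0.0592 = -0.4392.
So 1·log[Ag⁺] = 1·log(0.048) − log Q = -1.3188 − (-0.4392) = -0.8796; [Ag⁺] = 10^(-0.8796) ≈ 0.13 M.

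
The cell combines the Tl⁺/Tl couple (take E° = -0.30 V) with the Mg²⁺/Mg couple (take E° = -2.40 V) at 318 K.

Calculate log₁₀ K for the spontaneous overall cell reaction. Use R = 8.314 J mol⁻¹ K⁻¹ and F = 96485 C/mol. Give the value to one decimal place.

Cathode: Tl⁺/Tl; anode: Mg²⁺/Mg. E°cell = (-0.30) − (-2.40) = +2.10 V, with n = 2.
ΔG° = −nFE° = −RT ln K, so ln K = nFE°/(RT) = (2)(96485)(+2.10) / ((8.314)(318)) = 153.275.
log₁₀ K = 153.275 / ln 10 = 66.6.

66.6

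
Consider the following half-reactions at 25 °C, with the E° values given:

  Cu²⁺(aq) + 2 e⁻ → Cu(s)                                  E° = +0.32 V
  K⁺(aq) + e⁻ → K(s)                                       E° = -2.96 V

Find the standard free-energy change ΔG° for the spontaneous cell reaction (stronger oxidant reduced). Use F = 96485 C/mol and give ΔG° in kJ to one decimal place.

-632.9 kJ

Cu²⁺/Cu (E° = +0.32 V) is the cathode; K⁺/K (E° = -2.96 V) is the anode, so E°cell = +3.28 V.
Balancing electrons gives n = 2 (lcm of 2 and 1).
ΔG° = −nFE° = −(2)(96485)(+3.28) = -632,942 J = -632.9 kJ.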